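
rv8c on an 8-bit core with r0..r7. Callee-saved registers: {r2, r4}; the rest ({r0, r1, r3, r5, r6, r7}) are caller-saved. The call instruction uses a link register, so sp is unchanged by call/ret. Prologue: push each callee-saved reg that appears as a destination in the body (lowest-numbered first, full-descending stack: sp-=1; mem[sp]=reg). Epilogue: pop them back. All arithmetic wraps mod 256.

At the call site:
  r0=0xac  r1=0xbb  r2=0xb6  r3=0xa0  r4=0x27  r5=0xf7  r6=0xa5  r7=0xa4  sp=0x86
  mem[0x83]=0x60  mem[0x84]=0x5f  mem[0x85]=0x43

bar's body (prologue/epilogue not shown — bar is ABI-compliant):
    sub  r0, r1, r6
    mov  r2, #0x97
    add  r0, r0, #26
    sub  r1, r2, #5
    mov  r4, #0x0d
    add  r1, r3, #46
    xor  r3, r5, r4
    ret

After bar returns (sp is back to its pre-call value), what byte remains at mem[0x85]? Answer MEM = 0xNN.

prologue: push r2 -> mem[0x85]=0xb6, sp=0x85
prologue: push r4 -> mem[0x84]=0x27, sp=0x84
body[0] sub  r0, r1, r6 -> r0=0x16
body[1] mov  r2, #0x97 -> r2=0x97
body[2] add  r0, r0, #26 -> r0=0x30
body[3] sub  r1, r2, #5 -> r1=0x92
body[4] mov  r4, #0x0d -> r4=0x0d
body[5] add  r1, r3, #46 -> r1=0xce
body[6] xor  r3, r5, r4 -> r3=0xfa
epilogue: pop r4=0x27, sp=0x85
epilogue: pop r2=0xb6, sp=0x86
prologue pushed ['r2', 'r4'] at ['0x85', '0x84']

MEM = 0xb6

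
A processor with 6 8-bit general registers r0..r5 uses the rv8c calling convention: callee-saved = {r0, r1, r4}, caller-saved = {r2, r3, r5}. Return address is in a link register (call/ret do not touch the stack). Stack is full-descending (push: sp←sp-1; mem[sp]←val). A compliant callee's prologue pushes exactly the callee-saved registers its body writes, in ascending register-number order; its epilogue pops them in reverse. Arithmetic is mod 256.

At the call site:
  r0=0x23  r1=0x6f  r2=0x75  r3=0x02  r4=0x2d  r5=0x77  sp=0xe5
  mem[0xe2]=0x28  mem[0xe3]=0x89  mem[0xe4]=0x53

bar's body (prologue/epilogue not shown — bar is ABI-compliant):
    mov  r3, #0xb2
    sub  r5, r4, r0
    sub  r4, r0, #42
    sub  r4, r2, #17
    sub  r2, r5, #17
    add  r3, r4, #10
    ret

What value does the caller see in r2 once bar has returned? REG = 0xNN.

prologue: push r4 → mem[0xe4]=0x2d, sp=0xe4
body[0] mov  r3, #0xb2 → r3=0xb2
body[1] sub  r5, r4, r0 → r5=0x0a
body[2] sub  r4, r0, #42 → r4=0xf9
body[3] sub  r4, r2, #17 → r4=0x64
body[4] sub  r2, r5, #17 → r2=0xf9
body[5] add  r3, r4, #10 → r3=0x6e
epilogue: pop r4=0x2d, sp=0xe5
r2 is caller-saved → body value

REG = 0xf9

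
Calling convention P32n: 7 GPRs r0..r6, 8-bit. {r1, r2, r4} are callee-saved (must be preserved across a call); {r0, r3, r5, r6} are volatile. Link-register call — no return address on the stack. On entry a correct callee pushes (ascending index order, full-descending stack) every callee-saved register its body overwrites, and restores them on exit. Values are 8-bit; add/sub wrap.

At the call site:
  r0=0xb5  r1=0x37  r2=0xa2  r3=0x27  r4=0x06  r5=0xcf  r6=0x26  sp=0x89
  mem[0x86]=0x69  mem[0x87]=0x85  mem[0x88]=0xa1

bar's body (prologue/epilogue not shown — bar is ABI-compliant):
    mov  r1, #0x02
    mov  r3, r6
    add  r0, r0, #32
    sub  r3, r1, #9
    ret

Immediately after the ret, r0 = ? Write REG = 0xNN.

REG = 0xd5

prologue: push r1 → mem[0x88]=0x37, sp=0x88
body[0] mov  r1, #0x02 → r1=0x02
body[1] mov  r3, r6 → r3=0x26
body[2] add  r0, r0, #32 → r0=0xd5
body[3] sub  r3, r1, #9 → r3=0xf9
epilogue: pop r1=0x37, sp=0x89
r0 is caller-saved → body value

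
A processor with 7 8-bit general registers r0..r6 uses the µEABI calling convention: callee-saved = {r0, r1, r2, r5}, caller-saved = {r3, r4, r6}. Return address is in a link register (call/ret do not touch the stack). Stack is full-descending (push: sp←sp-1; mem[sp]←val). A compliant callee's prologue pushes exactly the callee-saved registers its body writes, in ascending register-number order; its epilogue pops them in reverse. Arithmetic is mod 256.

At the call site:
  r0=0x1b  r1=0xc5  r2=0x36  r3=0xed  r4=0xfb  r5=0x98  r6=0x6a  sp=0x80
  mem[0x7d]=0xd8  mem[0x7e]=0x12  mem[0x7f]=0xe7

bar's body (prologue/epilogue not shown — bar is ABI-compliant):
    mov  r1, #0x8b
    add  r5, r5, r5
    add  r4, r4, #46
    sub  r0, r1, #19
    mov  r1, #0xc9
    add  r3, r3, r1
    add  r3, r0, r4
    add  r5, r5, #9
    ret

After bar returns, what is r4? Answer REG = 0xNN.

REG = 0x29

prologue: push r0 -> mem[0x7f]=0x1b, sp=0x7f
prologue: push r1 -> mem[0x7e]=0xc5, sp=0x7e
prologue: push r5 -> mem[0x7d]=0x98, sp=0x7d
body[0] mov  r1, #0x8b -> r1=0x8b
body[1] add  r5, r5, r5 -> r5=0x30
body[2] add  r4, r4, #46 -> r4=0x29
body[3] sub  r0, r1, #19 -> r0=0x78
body[4] mov  r1, #0xc9 -> r1=0xc9
body[5] add  r3, r3, r1 -> r3=0xb6
body[6] add  r3, r0, r4 -> r3=0xa1
body[7] add  r5, r5, #9 -> r5=0x39
epilogue: pop r5=0x98, sp=0x7e
epilogue: pop r1=0xc5, sp=0x7f
epilogue: pop r0=0x1b, sp=0x80
r4 is caller-saved -> body value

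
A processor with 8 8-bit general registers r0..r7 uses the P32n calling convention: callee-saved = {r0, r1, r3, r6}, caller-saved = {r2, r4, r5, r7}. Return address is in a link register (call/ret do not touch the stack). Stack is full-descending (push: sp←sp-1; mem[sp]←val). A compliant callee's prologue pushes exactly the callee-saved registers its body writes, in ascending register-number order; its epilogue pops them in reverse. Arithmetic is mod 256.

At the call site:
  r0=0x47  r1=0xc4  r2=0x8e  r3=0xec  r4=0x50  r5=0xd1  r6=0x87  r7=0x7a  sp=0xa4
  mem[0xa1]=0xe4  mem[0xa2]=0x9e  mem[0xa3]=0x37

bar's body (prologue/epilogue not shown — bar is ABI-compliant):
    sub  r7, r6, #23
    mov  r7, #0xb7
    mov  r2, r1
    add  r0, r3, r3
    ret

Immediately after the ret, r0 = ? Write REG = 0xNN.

prologue: push r0 → mem[0xa3]=0x47, sp=0xa3
body[0] sub  r7, r6, #23 → r7=0x70
body[1] mov  r7, #0xb7 → r7=0xb7
body[2] mov  r2, r1 → r2=0xc4
body[3] add  r0, r3, r3 → r0=0xd8
epilogue: pop r0=0x47, sp=0xa4
r0 is callee-saved → restored

REG = 0x47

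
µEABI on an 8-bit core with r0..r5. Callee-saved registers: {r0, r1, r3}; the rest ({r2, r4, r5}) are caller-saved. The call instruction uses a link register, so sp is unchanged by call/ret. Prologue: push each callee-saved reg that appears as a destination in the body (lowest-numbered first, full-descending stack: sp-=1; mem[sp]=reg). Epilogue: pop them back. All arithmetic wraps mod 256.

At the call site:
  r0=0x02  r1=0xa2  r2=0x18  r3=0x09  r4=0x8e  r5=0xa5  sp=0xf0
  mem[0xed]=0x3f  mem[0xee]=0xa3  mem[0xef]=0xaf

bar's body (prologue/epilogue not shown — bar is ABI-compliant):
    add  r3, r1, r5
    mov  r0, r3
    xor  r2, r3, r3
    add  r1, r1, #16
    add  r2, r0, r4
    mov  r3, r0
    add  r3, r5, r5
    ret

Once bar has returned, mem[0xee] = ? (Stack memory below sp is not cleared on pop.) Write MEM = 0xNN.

MEM = 0xa2

prologue: push r0 → mem[0xef]=0x02, sp=0xef
prologue: push r1 → mem[0xee]=0xa2, sp=0xee
prologue: push r3 → mem[0xed]=0x09, sp=0xed
body[0] add  r3, r1, r5 → r3=0x47
body[1] mov  r0, r3 → r0=0x47
body[2] xor  r2, r3, r3 → r2=0x00
body[3] add  r1, r1, #16 → r1=0xb2
body[4] add  r2, r0, r4 → r2=0xd5
body[5] mov  r3, r0 → r3=0x47
body[6] add  r3, r5, r5 → r3=0x4a
epilogue: pop r3=0x09, sp=0xee
epilogue: pop r1=0xa2, sp=0xef
epilogue: pop r0=0x02, sp=0xf0
prologue pushed ['r0', 'r1', 'r3'] at ['0xef', '0xee', '0xed']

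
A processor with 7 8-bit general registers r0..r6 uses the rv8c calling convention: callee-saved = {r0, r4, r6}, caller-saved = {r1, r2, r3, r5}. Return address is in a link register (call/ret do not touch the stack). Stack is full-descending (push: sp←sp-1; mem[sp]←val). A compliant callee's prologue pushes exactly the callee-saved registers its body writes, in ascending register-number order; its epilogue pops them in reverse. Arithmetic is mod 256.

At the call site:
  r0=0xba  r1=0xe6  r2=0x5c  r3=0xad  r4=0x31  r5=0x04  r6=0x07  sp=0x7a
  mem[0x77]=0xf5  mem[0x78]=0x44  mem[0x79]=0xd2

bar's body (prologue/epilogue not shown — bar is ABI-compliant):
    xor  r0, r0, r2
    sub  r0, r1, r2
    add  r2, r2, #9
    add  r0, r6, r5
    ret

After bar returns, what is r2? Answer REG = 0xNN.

REG = 0x65

prologue: push r0 -> mem[0x79]=0xba, sp=0x79
body[0] xor  r0, r0, r2 -> r0=0xe6
body[1] sub  r0, r1, r2 -> r0=0x8a
body[2] add  r2, r2, #9 -> r2=0x65
body[3] add  r0, r6, r5 -> r0=0x0b
epilogue: pop r0=0xba, sp=0x7a
r2 is caller-saved -> body value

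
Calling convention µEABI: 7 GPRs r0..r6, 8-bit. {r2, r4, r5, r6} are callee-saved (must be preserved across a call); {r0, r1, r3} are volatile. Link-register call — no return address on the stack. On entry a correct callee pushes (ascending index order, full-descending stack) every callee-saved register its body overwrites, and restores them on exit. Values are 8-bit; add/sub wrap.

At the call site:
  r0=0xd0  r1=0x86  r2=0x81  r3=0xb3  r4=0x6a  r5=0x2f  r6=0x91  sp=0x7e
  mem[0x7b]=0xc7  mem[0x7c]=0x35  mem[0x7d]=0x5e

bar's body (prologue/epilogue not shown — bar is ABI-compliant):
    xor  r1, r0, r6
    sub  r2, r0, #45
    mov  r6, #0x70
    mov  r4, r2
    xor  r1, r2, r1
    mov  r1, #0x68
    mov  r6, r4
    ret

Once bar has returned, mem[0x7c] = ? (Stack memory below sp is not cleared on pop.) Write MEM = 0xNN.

MEM = 0x6a

prologue: push r2 -> mem[0x7d]=0x81, sp=0x7d
prologue: push r4 -> mem[0x7c]=0x6a, sp=0x7c
prologue: push r6 -> mem[0x7b]=0x91, sp=0x7b
body[0] xor  r1, r0, r6 -> r1=0x41
body[1] sub  r2, r0, #45 -> r2=0xa3
body[2] mov  r6, #0x70 -> r6=0x70
body[3] mov  r4, r2 -> r4=0xa3
body[4] xor  r1, r2, r1 -> r1=0xe2
body[5] mov  r1, #0x68 -> r1=0x68
body[6] mov  r6, r4 -> r6=0xa3
epilogue: pop r6=0x91, sp=0x7c
epilogue: pop r4=0x6a, sp=0x7d
epilogue: pop r2=0x81, sp=0x7e
prologue pushed ['r2', 'r4', 'r6'] at ['0x7d', '0x7c', '0x7b']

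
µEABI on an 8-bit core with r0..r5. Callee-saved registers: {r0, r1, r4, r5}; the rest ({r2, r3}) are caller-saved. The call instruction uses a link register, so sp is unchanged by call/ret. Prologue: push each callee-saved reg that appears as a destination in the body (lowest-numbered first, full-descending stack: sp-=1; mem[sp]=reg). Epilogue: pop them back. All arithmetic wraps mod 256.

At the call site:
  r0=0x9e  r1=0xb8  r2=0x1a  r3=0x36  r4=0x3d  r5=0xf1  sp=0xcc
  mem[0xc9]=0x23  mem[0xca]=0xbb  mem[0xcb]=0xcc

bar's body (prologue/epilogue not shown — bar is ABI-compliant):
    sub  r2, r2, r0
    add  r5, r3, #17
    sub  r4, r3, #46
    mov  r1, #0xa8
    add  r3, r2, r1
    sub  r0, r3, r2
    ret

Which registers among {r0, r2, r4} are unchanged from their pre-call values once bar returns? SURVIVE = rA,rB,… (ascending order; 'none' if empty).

SURVIVE = r0,r4

prologue: push r0 → mem[0xcb]=0x9e, sp=0xcb
prologue: push r1 → mem[0xca]=0xb8, sp=0xca
prologue: push r4 → mem[0xc9]=0x3d, sp=0xc9
prologue: push r5 → mem[0xc8]=0xf1, sp=0xc8
body[0] sub  r2, r2, r0 → r2=0x7c
body[1] add  r5, r3, #17 → r5=0x47
body[2] sub  r4, r3, #46 → r4=0x08
body[3] mov  r1, #0xa8 → r1=0xa8
body[4] add  r3, r2, r1 → r3=0x24
body[5] sub  r0, r3, r2 → r0=0xa8
epilogue: pop r5=0xf1, sp=0xc9
epilogue: pop r4=0x3d, sp=0xca
epilogue: pop r1=0xb8, sp=0xcb
epilogue: pop r0=0x9e, sp=0xcc
r0: callee-saved, written=True
r2: caller-saved, written=True
r4: callee-saved, written=True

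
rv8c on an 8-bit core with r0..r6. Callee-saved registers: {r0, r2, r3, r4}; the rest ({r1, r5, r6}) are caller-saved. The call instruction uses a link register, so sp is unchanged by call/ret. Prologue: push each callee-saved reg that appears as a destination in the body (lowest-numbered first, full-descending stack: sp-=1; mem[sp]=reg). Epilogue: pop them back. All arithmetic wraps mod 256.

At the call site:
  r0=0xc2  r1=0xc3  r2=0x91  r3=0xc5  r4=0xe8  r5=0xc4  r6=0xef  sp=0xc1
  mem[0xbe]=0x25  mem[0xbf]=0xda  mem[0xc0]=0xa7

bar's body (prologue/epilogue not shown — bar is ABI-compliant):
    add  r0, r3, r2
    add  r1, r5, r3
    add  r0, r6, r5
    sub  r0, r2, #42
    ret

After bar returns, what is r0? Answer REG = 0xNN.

REG = 0xc2

prologue: push r0 → mem[0xc0]=0xc2, sp=0xc0
body[0] add  r0, r3, r2 → r0=0x56
body[1] add  r1, r5, r3 → r1=0x89
body[2] add  r0, r6, r5 → r0=0xb3
body[3] sub  r0, r2, #42 → r0=0x67
epilogue: pop r0=0xc2, sp=0xc1
r0 is callee-saved → restored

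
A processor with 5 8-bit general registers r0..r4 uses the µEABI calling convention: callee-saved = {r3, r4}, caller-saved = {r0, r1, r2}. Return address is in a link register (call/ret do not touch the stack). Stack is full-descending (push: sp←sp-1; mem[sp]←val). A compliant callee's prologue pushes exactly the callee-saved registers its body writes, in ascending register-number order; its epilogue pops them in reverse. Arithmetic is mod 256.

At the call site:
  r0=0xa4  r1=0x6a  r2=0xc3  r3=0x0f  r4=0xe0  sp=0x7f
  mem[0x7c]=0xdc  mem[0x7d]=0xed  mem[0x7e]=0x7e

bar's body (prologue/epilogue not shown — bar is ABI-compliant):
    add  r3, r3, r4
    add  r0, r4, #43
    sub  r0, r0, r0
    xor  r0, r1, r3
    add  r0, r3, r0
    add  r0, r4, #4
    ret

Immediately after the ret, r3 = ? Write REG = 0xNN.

REG = 0x0f

prologue: push r3 → mem[0x7e]=0x0f, sp=0x7e
body[0] add  r3, r3, r4 → r3=0xef
body[1] add  r0, r4, #43 → r0=0x0b
body[2] sub  r0, r0, r0 → r0=0x00
body[3] xor  r0, r1, r3 → r0=0x85
body[4] add  r0, r3, r0 → r0=0x74
body[5] add  r0, r4, #4 → r0=0xe4
epilogue: pop r3=0x0f, sp=0x7f
r3 is callee-saved → restored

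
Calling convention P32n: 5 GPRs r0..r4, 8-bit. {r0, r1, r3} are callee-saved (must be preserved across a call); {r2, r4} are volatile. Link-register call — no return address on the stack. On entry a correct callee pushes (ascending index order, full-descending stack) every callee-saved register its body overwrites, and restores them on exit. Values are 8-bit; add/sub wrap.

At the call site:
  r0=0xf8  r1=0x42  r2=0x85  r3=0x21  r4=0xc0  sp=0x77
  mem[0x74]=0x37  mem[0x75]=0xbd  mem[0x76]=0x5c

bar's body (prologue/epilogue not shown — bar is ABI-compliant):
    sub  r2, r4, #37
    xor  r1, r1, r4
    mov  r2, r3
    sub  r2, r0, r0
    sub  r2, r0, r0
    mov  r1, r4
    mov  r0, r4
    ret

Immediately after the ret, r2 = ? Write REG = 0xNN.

REG = 0x00

prologue: push r0 → mem[0x76]=0xf8, sp=0x76
prologue: push r1 → mem[0x75]=0x42, sp=0x75
body[0] sub  r2, r4, #37 → r2=0x9b
body[1] xor  r1, r1, r4 → r1=0x82
body[2] mov  r2, r3 → r2=0x21
body[3] sub  r2, r0, r0 → r2=0x00
body[4] sub  r2, r0, r0 → r2=0x00
body[5] mov  r1, r4 → r1=0xc0
body[6] mov  r0, r4 → r0=0xc0
epilogue: pop r1=0x42, sp=0x76
epilogue: pop r0=0xf8, sp=0x77
r2 is caller-saved → body value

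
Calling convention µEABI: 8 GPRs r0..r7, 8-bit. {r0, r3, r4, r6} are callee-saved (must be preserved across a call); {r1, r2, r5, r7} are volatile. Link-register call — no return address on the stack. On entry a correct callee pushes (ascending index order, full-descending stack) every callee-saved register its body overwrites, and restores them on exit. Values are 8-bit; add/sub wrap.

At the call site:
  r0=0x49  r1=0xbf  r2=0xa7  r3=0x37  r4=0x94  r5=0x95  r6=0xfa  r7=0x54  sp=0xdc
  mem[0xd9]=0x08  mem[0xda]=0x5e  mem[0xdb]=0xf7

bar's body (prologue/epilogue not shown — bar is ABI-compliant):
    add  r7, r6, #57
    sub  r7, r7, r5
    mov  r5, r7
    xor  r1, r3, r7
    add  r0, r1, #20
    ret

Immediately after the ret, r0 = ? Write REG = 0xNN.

REG = 0x49

prologue: push r0 → mem[0xdb]=0x49, sp=0xdb
body[0] add  r7, r6, #57 → r7=0x33
body[1] sub  r7, r7, r5 → r7=0x9e
body[2] mov  r5, r7 → r5=0x9e
body[3] xor  r1, r3, r7 → r1=0xa9
body[4] add  r0, r1, #20 → r0=0xbd
epilogue: pop r0=0x49, sp=0xdc
r0 is callee-saved → restored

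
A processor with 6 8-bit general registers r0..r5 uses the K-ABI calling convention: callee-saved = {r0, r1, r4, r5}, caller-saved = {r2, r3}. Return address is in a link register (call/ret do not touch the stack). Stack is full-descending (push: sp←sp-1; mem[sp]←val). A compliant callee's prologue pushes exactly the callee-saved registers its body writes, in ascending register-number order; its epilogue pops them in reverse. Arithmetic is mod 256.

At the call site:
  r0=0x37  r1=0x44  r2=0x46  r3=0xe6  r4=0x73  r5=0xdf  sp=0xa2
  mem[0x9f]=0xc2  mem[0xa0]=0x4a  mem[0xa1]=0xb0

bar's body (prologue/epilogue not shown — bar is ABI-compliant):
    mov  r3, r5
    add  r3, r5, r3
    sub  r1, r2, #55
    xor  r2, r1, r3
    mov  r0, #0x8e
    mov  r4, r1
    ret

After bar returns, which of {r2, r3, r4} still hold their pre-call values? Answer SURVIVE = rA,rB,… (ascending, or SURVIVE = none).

SURVIVE = r4

prologue: push r0 → mem[0xa1]=0x37, sp=0xa1
prologue: push r1 → mem[0xa0]=0x44, sp=0xa0
prologue: push r4 → mem[0x9f]=0x73, sp=0x9f
body[0] mov  r3, r5 → r3=0xdf
body[1] add  r3, r5, r3 → r3=0xbe
body[2] sub  r1, r2, #55 → r1=0x0f
body[3] xor  r2, r1, r3 → r2=0xb1
body[4] mov  r0, #0x8e → r0=0x8e
body[5] mov  r4, r1 → r4=0x0f
epilogue: pop r4=0x73, sp=0xa0
epilogue: pop r1=0x44, sp=0xa1
epilogue: pop r0=0x37, sp=0xa2
r2: caller-saved, written=True
r3: caller-saved, written=True
r4: callee-saved, written=True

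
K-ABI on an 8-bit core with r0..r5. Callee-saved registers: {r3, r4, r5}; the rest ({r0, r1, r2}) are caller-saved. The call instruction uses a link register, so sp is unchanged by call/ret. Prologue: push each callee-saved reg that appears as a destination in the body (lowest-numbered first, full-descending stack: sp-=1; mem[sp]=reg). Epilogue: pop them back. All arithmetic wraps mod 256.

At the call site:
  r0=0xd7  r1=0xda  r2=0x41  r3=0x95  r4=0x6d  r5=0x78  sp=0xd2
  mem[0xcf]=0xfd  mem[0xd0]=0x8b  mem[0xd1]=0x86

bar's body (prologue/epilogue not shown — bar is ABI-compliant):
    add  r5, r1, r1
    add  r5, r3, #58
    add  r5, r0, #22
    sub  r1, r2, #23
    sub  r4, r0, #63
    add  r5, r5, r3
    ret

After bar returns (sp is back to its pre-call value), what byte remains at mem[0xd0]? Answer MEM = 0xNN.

MEM = 0x78

prologue: push r4 → mem[0xd1]=0x6d, sp=0xd1
prologue: push r5 → mem[0xd0]=0x78, sp=0xd0
body[0] add  r5, r1, r1 → r5=0xb4
body[1] add  r5, r3, #58 → r5=0xcf
body[2] add  r5, r0, #22 → r5=0xed
body[3] sub  r1, r2, #23 → r1=0x2a
body[4] sub  r4, r0, #63 → r4=0x98
body[5] add  r5, r5, r3 → r5=0x82
epilogue: pop r5=0x78, sp=0xd1
epilogue: pop r4=0x6d, sp=0xd2
prologue pushed ['r4', 'r5'] at ['0xd1', '0xd0']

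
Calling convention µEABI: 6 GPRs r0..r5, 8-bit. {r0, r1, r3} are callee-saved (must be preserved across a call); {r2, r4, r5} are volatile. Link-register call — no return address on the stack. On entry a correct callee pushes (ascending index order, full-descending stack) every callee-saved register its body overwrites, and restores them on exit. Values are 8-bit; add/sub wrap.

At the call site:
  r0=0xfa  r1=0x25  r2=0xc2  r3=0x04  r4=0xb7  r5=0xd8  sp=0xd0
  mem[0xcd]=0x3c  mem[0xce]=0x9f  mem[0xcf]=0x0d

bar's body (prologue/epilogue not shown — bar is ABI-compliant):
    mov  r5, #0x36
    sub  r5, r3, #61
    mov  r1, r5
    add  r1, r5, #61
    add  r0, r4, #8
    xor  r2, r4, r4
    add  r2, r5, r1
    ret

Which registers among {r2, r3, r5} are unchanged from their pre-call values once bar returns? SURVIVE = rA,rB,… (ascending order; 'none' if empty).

SURVIVE = r3

prologue: push r0 -> mem[0xcf]=0xfa, sp=0xcf
prologue: push r1 -> mem[0xce]=0x25, sp=0xce
body[0] mov  r5, #0x36 -> r5=0x36
body[1] sub  r5, r3, #61 -> r5=0xc7
body[2] mov  r1, r5 -> r1=0xc7
body[3] add  r1, r5, #61 -> r1=0x04
body[4] add  r0, r4, #8 -> r0=0xbf
body[5] xor  r2, r4, r4 -> r2=0x00
body[6] add  r2, r5, r1 -> r2=0xcb
epilogue: pop r1=0x25, sp=0xcf
epilogue: pop r0=0xfa, sp=0xd0
r2: caller-saved, written=True
r3: callee-saved, written=False
r5: caller-saved, written=True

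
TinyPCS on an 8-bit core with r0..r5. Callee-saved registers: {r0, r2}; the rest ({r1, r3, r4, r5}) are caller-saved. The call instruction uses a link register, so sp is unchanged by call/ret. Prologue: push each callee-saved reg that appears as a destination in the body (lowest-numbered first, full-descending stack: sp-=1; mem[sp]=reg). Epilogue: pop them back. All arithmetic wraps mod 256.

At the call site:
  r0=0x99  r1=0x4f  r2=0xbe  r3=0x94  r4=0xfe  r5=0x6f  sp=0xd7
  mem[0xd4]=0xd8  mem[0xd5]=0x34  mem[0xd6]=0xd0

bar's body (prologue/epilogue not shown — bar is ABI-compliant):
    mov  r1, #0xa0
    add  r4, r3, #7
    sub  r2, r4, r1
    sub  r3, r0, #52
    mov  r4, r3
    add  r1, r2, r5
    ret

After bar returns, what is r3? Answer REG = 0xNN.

prologue: push r2 → mem[0xd6]=0xbe, sp=0xd6
body[0] mov  r1, #0xa0 → r1=0xa0
body[1] add  r4, r3, #7 → r4=0x9b
body[2] sub  r2, r4, r1 → r2=0xfb
body[3] sub  r3, r0, #52 → r3=0x65
body[4] mov  r4, r3 → r4=0x65
body[5] add  r1, r2, r5 → r1=0x6a
epilogue: pop r2=0xbe, sp=0xd7
r3 is caller-saved → body value

REG = 0x65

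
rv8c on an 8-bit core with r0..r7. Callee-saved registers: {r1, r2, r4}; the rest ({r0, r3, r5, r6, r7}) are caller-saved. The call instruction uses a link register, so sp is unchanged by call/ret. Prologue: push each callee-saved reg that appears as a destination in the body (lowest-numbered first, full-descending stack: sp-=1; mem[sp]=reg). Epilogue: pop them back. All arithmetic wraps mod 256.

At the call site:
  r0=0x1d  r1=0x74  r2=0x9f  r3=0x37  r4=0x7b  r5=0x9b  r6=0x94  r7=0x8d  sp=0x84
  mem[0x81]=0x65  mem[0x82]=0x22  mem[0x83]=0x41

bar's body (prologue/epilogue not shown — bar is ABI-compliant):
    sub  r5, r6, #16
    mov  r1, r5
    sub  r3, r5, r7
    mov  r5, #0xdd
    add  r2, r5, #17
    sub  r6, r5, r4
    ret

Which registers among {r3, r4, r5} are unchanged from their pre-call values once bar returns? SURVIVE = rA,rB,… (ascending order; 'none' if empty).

SURVIVE = r4

prologue: push r1 → mem[0x83]=0x74, sp=0x83
prologue: push r2 → mem[0x82]=0x9f, sp=0x82
body[0] sub  r5, r6, #16 → r5=0x84
body[1] mov  r1, r5 → r1=0x84
body[2] sub  r3, r5, r7 → r3=0xf7
body[3] mov  r5, #0xdd → r5=0xdd
body[4] add  r2, r5, #17 → r2=0xee
body[5] sub  r6, r5, r4 → r6=0x62
epilogue: pop r2=0x9f, sp=0x83
epilogue: pop r1=0x74, sp=0x84
r3: caller-saved, written=True
r4: callee-saved, written=False
r5: caller-saved, written=True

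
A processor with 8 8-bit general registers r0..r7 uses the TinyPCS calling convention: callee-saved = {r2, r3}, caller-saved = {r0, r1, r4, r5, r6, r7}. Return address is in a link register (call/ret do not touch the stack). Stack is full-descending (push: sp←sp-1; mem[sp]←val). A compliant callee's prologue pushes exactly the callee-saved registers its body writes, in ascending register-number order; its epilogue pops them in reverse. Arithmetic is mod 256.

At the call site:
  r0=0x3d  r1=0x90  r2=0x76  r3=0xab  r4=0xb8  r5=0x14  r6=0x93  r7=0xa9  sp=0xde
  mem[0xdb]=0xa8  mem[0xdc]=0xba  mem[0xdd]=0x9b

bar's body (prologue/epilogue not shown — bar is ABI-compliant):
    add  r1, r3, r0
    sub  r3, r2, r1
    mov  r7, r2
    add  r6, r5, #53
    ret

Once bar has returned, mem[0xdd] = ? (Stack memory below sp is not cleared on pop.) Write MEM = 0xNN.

MEM = 0xab

prologue: push r3 -> mem[0xdd]=0xab, sp=0xdd
body[0] add  r1, r3, r0 -> r1=0xe8
body[1] sub  r3, r2, r1 -> r3=0x8e
body[2] mov  r7, r2 -> r7=0x76
body[3] add  r6, r5, #53 -> r6=0x49
epilogue: pop r3=0xab, sp=0xde
prologue pushed ['r3'] at ['0xdd']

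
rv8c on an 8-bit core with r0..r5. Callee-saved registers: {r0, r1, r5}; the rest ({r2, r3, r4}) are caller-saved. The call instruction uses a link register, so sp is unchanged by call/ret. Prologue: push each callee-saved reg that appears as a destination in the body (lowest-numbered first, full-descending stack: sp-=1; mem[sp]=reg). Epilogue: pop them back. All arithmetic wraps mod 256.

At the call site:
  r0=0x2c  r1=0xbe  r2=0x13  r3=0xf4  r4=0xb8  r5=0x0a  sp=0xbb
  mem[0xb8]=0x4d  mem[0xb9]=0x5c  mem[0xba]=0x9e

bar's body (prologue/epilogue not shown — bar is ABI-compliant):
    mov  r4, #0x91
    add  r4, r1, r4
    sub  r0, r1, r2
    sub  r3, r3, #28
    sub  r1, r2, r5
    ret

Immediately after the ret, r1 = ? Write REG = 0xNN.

prologue: push r0 -> mem[0xba]=0x2c, sp=0xba
prologue: push r1 -> mem[0xb9]=0xbe, sp=0xb9
body[0] mov  r4, #0x91 -> r4=0x91
body[1] add  r4, r1, r4 -> r4=0x4f
body[2] sub  r0, r1, r2 -> r0=0xab
body[3] sub  r3, r3, #28 -> r3=0xd8
body[4] sub  r1, r2, r5 -> r1=0x09
epilogue: pop r1=0xbe, sp=0xba
epilogue: pop r0=0x2c, sp=0xbb
r1 is callee-saved -> restored

REG = 0xbe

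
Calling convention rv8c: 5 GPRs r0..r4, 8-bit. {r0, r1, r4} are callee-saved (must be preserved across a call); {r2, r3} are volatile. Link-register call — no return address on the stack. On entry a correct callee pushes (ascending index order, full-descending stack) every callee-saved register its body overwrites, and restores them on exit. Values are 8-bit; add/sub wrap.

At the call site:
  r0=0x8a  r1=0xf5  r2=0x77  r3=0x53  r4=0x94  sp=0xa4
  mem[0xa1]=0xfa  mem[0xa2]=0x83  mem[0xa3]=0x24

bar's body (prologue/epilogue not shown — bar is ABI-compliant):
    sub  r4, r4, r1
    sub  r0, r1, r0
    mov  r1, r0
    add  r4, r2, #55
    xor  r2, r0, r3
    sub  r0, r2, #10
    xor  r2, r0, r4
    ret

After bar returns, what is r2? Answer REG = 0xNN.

prologue: push r0 -> mem[0xa3]=0x8a, sp=0xa3
prologue: push r1 -> mem[0xa2]=0xf5, sp=0xa2
prologue: push r4 -> mem[0xa1]=0x94, sp=0xa1
body[0] sub  r4, r4, r1 -> r4=0x9f
body[1] sub  r0, r1, r0 -> r0=0x6b
body[2] mov  r1, r0 -> r1=0x6b
body[3] add  r4, r2, #55 -> r4=0xae
body[4] xor  r2, r0, r3 -> r2=0x38
body[5] sub  r0, r2, #10 -> r0=0x2e
body[6] xor  r2, r0, r4 -> r2=0x80
epilogue: pop r4=0x94, sp=0xa2
epilogue: pop r1=0xf5, sp=0xa3
epilogue: pop r0=0x8a, sp=0xa4
r2 is caller-saved -> body value

REG = 0x80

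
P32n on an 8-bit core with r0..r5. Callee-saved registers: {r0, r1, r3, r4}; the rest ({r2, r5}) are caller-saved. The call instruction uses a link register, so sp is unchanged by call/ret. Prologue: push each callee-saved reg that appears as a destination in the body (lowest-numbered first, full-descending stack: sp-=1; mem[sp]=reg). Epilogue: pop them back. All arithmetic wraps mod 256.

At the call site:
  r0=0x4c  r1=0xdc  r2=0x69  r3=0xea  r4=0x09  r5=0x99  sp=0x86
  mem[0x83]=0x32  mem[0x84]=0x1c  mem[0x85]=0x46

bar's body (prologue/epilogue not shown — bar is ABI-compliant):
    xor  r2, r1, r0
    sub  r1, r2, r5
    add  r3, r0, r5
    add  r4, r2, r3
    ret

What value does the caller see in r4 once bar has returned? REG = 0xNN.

REG = 0x09

prologue: push r1 -> mem[0x85]=0xdc, sp=0x85
prologue: push r3 -> mem[0x84]=0xea, sp=0x84
prologue: push r4 -> mem[0x83]=0x09, sp=0x83
body[0] xor  r2, r1, r0 -> r2=0x90
body[1] sub  r1, r2, r5 -> r1=0xf7
body[2] add  r3, r0, r5 -> r3=0xe5
body[3] add  r4, r2, r3 -> r4=0x75
epilogue: pop r4=0x09, sp=0x84
epilogue: pop r3=0xea, sp=0x85
epilogue: pop r1=0xdc, sp=0x86
r4 is callee-saved -> restored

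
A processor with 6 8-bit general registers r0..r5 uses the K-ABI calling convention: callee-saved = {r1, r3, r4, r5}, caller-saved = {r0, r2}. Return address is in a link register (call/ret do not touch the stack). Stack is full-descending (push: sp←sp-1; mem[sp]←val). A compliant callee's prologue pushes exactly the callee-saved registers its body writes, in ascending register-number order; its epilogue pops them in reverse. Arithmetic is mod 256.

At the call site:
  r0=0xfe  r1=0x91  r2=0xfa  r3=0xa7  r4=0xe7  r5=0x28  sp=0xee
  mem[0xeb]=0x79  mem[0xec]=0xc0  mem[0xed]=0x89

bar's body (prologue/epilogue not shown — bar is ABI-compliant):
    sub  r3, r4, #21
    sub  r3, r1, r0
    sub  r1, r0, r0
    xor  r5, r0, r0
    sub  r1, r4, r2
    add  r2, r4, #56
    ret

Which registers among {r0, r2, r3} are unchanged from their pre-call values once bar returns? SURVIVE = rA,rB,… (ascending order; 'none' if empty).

SURVIVE = r0,r3

prologue: push r1 → mem[0xed]=0x91, sp=0xed
prologue: push r3 → mem[0xec]=0xa7, sp=0xec
prologue: push r5 → mem[0xeb]=0x28, sp=0xeb
body[0] sub  r3, r4, #21 → r3=0xd2
body[1] sub  r3, r1, r0 → r3=0x93
body[2] sub  r1, r0, r0 → r1=0x00
body[3] xor  r5, r0, r0 → r5=0x00
body[4] sub  r1, r4, r2 → r1=0xed
body[5] add  r2, r4, #56 → r2=0x1f
epilogue: pop r5=0x28, sp=0xec
epilogue: pop r3=0xa7, sp=0xed
epilogue: pop r1=0x91, sp=0xee
r0: caller-saved, written=False
r2: caller-saved, written=True
r3: callee-saved, written=True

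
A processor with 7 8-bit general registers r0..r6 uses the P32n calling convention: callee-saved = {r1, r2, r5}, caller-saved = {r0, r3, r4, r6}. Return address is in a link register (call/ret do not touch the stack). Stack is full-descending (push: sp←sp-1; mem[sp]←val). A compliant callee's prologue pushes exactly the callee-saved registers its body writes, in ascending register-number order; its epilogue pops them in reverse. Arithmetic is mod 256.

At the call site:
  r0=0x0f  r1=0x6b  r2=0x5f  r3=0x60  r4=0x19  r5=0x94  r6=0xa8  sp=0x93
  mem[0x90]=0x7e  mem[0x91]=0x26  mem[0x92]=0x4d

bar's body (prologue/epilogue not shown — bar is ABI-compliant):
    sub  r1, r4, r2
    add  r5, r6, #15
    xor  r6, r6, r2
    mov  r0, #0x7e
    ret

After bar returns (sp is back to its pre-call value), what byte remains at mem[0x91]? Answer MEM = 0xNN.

MEM = 0x94

prologue: push r1 -> mem[0x92]=0x6b, sp=0x92
prologue: push r5 -> mem[0x91]=0x94, sp=0x91
body[0] sub  r1, r4, r2 -> r1=0xba
body[1] add  r5, r6, #15 -> r5=0xb7
body[2] xor  r6, r6, r2 -> r6=0xf7
body[3] mov  r0, #0x7e -> r0=0x7e
epilogue: pop r5=0x94, sp=0x92
epilogue: pop r1=0x6b, sp=0x93
prologue pushed ['r1', 'r5'] at ['0x92', '0x91']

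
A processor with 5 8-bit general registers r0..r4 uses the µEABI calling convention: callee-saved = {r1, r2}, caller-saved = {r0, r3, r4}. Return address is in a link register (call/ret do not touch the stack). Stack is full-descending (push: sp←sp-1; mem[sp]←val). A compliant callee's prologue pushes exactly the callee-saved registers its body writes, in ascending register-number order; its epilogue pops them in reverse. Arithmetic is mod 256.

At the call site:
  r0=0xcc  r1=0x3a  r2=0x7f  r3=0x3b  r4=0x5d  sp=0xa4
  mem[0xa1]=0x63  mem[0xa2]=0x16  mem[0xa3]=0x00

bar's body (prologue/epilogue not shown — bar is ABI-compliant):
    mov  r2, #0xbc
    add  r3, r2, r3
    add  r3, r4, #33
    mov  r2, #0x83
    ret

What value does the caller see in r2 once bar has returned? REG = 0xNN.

prologue: push r2 → mem[0xa3]=0x7f, sp=0xa3
body[0] mov  r2, #0xbc → r2=0xbc
body[1] add  r3, r2, r3 → r3=0xf7
body[2] add  r3, r4, #33 → r3=0x7e
body[3] mov  r2, #0x83 → r2=0x83
epilogue: pop r2=0x7f, sp=0xa4
r2 is callee-saved → restored

REG = 0x7f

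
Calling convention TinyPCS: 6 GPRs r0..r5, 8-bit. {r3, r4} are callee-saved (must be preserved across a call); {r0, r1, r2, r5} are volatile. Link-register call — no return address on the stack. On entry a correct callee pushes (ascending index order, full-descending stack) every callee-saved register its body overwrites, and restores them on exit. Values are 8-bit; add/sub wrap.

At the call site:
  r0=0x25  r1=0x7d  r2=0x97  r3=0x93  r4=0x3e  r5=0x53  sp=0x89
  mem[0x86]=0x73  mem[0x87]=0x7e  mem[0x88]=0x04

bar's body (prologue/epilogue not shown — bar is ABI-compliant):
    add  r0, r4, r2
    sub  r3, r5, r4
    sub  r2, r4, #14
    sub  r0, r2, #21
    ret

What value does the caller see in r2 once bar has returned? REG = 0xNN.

REG = 0x30

prologue: push r3 -> mem[0x88]=0x93, sp=0x88
body[0] add  r0, r4, r2 -> r0=0xd5
body[1] sub  r3, r5, r4 -> r3=0x15
body[2] sub  r2, r4, #14 -> r2=0x30
body[3] sub  r0, r2, #21 -> r0=0x1b
epilogue: pop r3=0x93, sp=0x89
r2 is caller-saved -> body value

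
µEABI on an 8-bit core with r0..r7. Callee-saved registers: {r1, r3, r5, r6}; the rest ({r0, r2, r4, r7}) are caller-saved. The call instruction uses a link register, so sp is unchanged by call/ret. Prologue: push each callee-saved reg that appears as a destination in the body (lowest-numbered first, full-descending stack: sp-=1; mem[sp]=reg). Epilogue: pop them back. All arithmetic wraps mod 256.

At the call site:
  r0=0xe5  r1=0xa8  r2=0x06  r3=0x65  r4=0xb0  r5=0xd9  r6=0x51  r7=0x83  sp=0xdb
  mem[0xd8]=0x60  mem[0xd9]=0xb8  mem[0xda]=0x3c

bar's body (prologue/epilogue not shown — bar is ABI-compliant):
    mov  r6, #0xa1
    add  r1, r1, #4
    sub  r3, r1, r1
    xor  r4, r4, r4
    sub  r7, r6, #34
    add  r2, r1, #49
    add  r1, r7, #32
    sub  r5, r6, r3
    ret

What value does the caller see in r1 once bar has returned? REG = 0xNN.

prologue: push r1 -> mem[0xda]=0xa8, sp=0xda
prologue: push r3 -> mem[0xd9]=0x65, sp=0xd9
prologue: push r5 -> mem[0xd8]=0xd9, sp=0xd8
prologue: push r6 -> mem[0xd7]=0x51, sp=0xd7
body[0] mov  r6, #0xa1 -> r6=0xa1
body[1] add  r1, r1, #4 -> r1=0xac
body[2] sub  r3, r1, r1 -> r3=0x00
body[3] xor  r4, r4, r4 -> r4=0x00
body[4] sub  r7, r6, #34 -> r7=0x7f
body[5] add  r2, r1, #49 -> r2=0xdd
body[6] add  r1, r7, #32 -> r1=0x9f
body[7] sub  r5, r6, r3 -> r5=0xa1
epilogue: pop r6=0x51, sp=0xd8
epilogue: pop r5=0xd9, sp=0xd9
epilogue: pop r3=0x65, sp=0xda
epilogue: pop r1=0xa8, sp=0xdb
r1 is callee-saved -> restored

REG = 0xa8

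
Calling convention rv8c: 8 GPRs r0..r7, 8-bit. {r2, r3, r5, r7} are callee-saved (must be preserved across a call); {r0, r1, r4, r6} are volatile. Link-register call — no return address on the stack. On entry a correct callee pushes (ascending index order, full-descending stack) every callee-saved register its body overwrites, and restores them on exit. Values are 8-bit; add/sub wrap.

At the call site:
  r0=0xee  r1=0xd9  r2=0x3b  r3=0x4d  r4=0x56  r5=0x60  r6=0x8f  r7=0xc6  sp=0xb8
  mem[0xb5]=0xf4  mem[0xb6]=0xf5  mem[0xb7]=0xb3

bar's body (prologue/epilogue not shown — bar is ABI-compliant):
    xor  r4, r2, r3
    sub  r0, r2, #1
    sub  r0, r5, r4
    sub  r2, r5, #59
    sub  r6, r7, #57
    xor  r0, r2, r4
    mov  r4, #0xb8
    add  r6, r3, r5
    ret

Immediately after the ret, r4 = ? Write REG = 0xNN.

REG = 0xb8

prologue: push r2 -> mem[0xb7]=0x3b, sp=0xb7
body[0] xor  r4, r2, r3 -> r4=0x76
body[1] sub  r0, r2, #1 -> r0=0x3a
body[2] sub  r0, r5, r4 -> r0=0xea
body[3] sub  r2, r5, #59 -> r2=0x25
body[4] sub  r6, r7, #57 -> r6=0x8d
body[5] xor  r0, r2, r4 -> r0=0x53
body[6] mov  r4, #0xb8 -> r4=0xb8
body[7] add  r6, r3, r5 -> r6=0xad
epilogue: pop r2=0x3b, sp=0xb8
r4 is caller-saved -> body value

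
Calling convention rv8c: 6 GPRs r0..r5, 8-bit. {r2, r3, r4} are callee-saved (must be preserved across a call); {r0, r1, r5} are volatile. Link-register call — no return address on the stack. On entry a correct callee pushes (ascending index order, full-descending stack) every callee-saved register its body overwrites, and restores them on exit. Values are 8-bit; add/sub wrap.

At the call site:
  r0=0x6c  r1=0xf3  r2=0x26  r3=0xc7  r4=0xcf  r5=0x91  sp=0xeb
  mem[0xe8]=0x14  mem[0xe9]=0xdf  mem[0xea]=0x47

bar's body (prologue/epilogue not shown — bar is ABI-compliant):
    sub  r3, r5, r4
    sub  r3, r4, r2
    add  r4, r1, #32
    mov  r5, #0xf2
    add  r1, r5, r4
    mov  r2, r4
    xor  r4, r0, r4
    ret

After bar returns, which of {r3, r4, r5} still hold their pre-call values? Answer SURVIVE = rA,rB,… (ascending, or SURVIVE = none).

SURVIVE = r3,r4

prologue: push r2 → mem[0xea]=0x26, sp=0xea
prologue: push r3 → mem[0xe9]=0xc7, sp=0xe9
prologue: push r4 → mem[0xe8]=0xcf, sp=0xe8
body[0] sub  r3, r5, r4 → r3=0xc2
body[1] sub  r3, r4, r2 → r3=0xa9
body[2] add  r4, r1, #32 → r4=0x13
body[3] mov  r5, #0xf2 → r5=0xf2
body[4] add  r1, r5, r4 → r1=0x05
body[5] mov  r2, r4 → r2=0x13
body[6] xor  r4, r0, r4 → r4=0x7f
epilogue: pop r4=0xcf, sp=0xe9
epilogue: pop r3=0xc7, sp=0xea
epilogue: pop r2=0x26, sp=0xeb
r3: callee-saved, written=True
r4: callee-saved, written=True
r5: caller-saved, written=True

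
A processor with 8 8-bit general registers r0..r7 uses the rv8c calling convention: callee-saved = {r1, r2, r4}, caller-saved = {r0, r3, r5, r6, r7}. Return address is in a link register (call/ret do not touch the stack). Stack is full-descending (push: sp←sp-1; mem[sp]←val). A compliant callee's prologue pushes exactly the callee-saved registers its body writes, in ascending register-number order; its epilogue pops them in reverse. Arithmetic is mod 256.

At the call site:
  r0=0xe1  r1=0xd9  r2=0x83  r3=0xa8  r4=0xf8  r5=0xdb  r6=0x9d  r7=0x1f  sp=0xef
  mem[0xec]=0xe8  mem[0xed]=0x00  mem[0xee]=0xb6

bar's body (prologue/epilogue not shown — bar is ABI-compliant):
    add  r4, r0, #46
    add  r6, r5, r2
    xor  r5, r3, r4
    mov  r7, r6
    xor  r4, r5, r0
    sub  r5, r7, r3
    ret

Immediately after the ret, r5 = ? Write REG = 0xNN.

prologue: push r4 → mem[0xee]=0xf8, sp=0xee
body[0] add  r4, r0, #46 → r4=0x0f
body[1] add  r6, r5, r2 → r6=0x5e
body[2] xor  r5, r3, r4 → r5=0xa7
body[3] mov  r7, r6 → r7=0x5e
body[4] xor  r4, r5, r0 → r4=0x46
body[5] sub  r5, r7, r3 → r5=0xb6
epilogue: pop r4=0xf8, sp=0xef
r5 is caller-saved → body value

REG = 0xb6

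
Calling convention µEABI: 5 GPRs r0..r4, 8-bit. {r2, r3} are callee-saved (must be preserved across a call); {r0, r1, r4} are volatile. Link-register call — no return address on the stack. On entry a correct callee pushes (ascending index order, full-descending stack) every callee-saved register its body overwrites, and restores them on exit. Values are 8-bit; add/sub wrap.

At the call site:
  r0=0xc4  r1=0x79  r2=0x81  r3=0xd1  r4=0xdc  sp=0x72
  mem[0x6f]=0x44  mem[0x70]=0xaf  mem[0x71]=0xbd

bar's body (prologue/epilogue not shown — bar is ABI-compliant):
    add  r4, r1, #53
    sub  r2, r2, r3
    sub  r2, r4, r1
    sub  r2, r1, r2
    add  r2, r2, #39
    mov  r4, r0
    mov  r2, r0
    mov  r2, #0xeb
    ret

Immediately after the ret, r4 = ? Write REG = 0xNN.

REG = 0xc4

prologue: push r2 → mem[0x71]=0x81, sp=0x71
body[0] add  r4, r1, #53 → r4=0xae
body[1] sub  r2, r2, r3 → r2=0xb0
body[2] sub  r2, r4, r1 → r2=0x35
body[3] sub  r2, r1, r2 → r2=0x44
body[4] add  r2, r2, #39 → r2=0x6b
body[5] mov  r4, r0 → r4=0xc4
body[6] mov  r2, r0 → r2=0xc4
body[7] mov  r2, #0xeb → r2=0xeb
epilogue: pop r2=0x81, sp=0x72
r4 is caller-saved → body value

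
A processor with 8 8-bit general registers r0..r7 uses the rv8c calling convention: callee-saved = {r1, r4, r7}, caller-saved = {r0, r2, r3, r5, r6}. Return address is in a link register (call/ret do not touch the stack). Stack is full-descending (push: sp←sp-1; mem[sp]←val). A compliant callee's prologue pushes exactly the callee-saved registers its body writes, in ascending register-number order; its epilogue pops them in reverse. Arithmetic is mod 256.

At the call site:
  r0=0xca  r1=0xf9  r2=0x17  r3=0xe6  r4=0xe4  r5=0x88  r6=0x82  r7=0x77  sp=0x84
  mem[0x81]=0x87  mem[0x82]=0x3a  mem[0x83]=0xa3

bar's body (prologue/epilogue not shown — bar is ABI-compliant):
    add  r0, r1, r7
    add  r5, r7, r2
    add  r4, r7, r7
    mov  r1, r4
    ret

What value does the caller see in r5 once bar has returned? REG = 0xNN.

REG = 0x8e

prologue: push r1 -> mem[0x83]=0xf9, sp=0x83
prologue: push r4 -> mem[0x82]=0xe4, sp=0x82
body[0] add  r0, r1, r7 -> r0=0x70
body[1] add  r5, r7, r2 -> r5=0x8e
body[2] add  r4, r7, r7 -> r4=0xee
body[3] mov  r1, r4 -> r1=0xee
epilogue: pop r4=0xe4, sp=0x83
epilogue: pop r1=0xf9, sp=0x84
r5 is caller-saved -> body value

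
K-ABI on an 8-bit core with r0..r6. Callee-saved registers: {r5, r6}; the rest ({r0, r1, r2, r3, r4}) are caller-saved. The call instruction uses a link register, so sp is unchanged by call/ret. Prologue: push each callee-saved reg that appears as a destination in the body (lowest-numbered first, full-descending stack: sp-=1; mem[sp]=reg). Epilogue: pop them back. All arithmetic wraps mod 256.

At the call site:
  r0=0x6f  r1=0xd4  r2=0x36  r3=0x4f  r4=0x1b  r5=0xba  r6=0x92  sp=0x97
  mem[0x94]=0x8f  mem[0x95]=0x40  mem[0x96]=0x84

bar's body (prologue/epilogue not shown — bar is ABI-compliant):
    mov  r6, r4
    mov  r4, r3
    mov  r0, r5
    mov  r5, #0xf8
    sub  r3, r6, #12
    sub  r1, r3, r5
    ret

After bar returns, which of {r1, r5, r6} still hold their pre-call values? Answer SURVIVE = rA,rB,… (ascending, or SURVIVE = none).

prologue: push r5 → mem[0x96]=0xba, sp=0x96
prologue: push r6 → mem[0x95]=0x92, sp=0x95
body[0] mov  r6, r4 → r6=0x1b
body[1] mov  r4, r3 → r4=0x4f
body[2] mov  r0, r5 → r0=0xba
body[3] mov  r5, #0xf8 → r5=0xf8
body[4] sub  r3, r6, #12 → r3=0x0f
body[5] sub  r1, r3, r5 → r1=0x17
epilogue: pop r6=0x92, sp=0x96
epilogue: pop r5=0xba, sp=0x97
r1: caller-saved, written=True
r5: callee-saved, written=True
r6: callee-saved, written=True

SURVIVE = r5,r6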